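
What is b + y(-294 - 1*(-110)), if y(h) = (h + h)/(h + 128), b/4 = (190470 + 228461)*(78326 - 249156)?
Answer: -2003847516394/7 ≈ -2.8626e+11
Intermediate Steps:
b = -286263930920 (b = 4*((190470 + 228461)*(78326 - 249156)) = 4*(418931*(-170830)) = 4*(-71565982730) = -286263930920)
y(h) = 2*h/(128 + h) (y(h) = (2*h)/(128 + h) = 2*h/(128 + h))
b + y(-294 - 1*(-110)) = -286263930920 + 2*(-294 - 1*(-110))/(128 + (-294 - 1*(-110))) = -286263930920 + 2*(-294 + 110)/(128 + (-294 + 110)) = -286263930920 + 2*(-184)/(128 - 184) = -286263930920 + 2*(-184)/(-56) = -286263930920 + 2*(-184)*(-1/56) = -286263930920 + 46/7 = -2003847516394/7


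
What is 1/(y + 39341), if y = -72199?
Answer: -1/32858 ≈ -3.0434e-5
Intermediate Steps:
1/(y + 39341) = 1/(-72199 + 39341) = 1/(-32858) = -1/32858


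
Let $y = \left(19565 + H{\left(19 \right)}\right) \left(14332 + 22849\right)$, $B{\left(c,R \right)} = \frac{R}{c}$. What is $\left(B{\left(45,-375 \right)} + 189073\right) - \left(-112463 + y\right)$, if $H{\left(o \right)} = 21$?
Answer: $- \frac{2183776615}{3} \approx -7.2793 \cdot 10^{8}$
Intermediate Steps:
$y = 728227066$ ($y = \left(19565 + 21\right) \left(14332 + 22849\right) = 19586 \cdot 37181 = 728227066$)
$\left(B{\left(45,-375 \right)} + 189073\right) - \left(-112463 + y\right) = \left(- \frac{375}{45} + 189073\right) + \left(112463 - 728227066\right) = \left(\left(-375\right) \frac{1}{45} + 189073\right) + \left(112463 - 728227066\right) = \left(- \frac{25}{3} + 189073\right) - 728114603 = \frac{567194}{3} - 728114603 = - \frac{2183776615}{3}$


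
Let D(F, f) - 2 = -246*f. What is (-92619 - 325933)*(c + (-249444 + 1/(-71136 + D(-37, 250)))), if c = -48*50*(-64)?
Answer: 2660352737047772/66317 ≈ 4.0116e+10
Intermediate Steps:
D(F, f) = 2 - 246*f
c = 153600 (c = -2400*(-64) = 153600)
(-92619 - 325933)*(c + (-249444 + 1/(-71136 + D(-37, 250)))) = (-92619 - 325933)*(153600 + (-249444 + 1/(-71136 + (2 - 246*250)))) = -418552*(153600 + (-249444 + 1/(-71136 + (2 - 61500)))) = -418552*(153600 + (-249444 + 1/(-71136 - 61498))) = -418552*(153600 + (-249444 + 1/(-132634))) = -418552*(153600 + (-249444 - 1/132634)) = -418552*(153600 - 33084755497/132634) = -418552*(-12712173097/132634) = 2660352737047772/66317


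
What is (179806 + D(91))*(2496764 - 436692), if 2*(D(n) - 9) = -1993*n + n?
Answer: 183715160888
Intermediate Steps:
D(n) = 9 - 996*n (D(n) = 9 + (-1993*n + n)/2 = 9 + (-1992*n)/2 = 9 - 996*n)
(179806 + D(91))*(2496764 - 436692) = (179806 + (9 - 996*91))*(2496764 - 436692) = (179806 + (9 - 90636))*2060072 = (179806 - 90627)*2060072 = 89179*2060072 = 183715160888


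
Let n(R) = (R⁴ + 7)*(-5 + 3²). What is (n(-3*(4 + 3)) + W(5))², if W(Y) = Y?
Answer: 605217093849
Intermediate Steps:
n(R) = 28 + 4*R⁴ (n(R) = (7 + R⁴)*(-5 + 9) = (7 + R⁴)*4 = 28 + 4*R⁴)
(n(-3*(4 + 3)) + W(5))² = ((28 + 4*(-3*(4 + 3))⁴) + 5)² = ((28 + 4*(-3*7)⁴) + 5)² = ((28 + 4*(-21)⁴) + 5)² = ((28 + 4*194481) + 5)² = ((28 + 777924) + 5)² = (777952 + 5)² = 777957² = 605217093849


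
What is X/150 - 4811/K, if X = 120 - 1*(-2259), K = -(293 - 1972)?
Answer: 1090897/83950 ≈ 12.995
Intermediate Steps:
K = 1679 (K = -1*(-1679) = 1679)
X = 2379 (X = 120 + 2259 = 2379)
X/150 - 4811/K = 2379/150 - 4811/1679 = 2379*(1/150) - 4811*1/1679 = 793/50 - 4811/1679 = 1090897/83950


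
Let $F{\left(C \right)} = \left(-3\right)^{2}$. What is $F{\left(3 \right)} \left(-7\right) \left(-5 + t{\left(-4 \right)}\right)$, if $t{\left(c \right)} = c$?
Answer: $567$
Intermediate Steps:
$F{\left(C \right)} = 9$
$F{\left(3 \right)} \left(-7\right) \left(-5 + t{\left(-4 \right)}\right) = 9 \left(-7\right) \left(-5 - 4\right) = \left(-63\right) \left(-9\right) = 567$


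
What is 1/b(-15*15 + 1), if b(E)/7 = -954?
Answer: -1/6678 ≈ -0.00014975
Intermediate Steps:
b(E) = -6678 (b(E) = 7*(-954) = -6678)
1/b(-15*15 + 1) = 1/(-6678) = -1/6678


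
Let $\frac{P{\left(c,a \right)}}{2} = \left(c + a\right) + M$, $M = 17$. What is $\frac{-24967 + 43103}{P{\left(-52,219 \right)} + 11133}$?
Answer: $\frac{18136}{11501} \approx 1.5769$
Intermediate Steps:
$P{\left(c,a \right)} = 34 + 2 a + 2 c$ ($P{\left(c,a \right)} = 2 \left(\left(c + a\right) + 17\right) = 2 \left(\left(a + c\right) + 17\right) = 2 \left(17 + a + c\right) = 34 + 2 a + 2 c$)
$\frac{-24967 + 43103}{P{\left(-52,219 \right)} + 11133} = \frac{-24967 + 43103}{\left(34 + 2 \cdot 219 + 2 \left(-52\right)\right) + 11133} = \frac{18136}{\left(34 + 438 - 104\right) + 11133} = \frac{18136}{368 + 11133} = \frac{18136}{11501}$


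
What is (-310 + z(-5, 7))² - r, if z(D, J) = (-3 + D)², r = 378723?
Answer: -318207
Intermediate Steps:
(-310 + z(-5, 7))² - r = (-310 + (-3 - 5)²)² - 1*378723 = (-310 + (-8)²)² - 378723 = (-310 + 64)² - 378723 = (-246)² - 378723 = 60516 - 378723 = -318207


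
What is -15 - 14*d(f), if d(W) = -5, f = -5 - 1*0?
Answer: 55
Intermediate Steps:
f = -5 (f = -5 + 0 = -5)
-15 - 14*d(f) = -15 - 14*(-5) = -15 + 70 = 55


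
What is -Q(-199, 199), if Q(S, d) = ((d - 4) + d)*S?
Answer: 78406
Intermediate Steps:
Q(S, d) = S*(-4 + 2*d) (Q(S, d) = ((-4 + d) + d)*S = (-4 + 2*d)*S = S*(-4 + 2*d))
-Q(-199, 199) = -2*(-199)*(-2 + 199) = -2*(-199)*197 = -1*(-78406) = 78406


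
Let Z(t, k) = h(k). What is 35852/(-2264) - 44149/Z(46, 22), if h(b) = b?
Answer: -6296380/3113 ≈ -2022.6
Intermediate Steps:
Z(t, k) = k
35852/(-2264) - 44149/Z(46, 22) = 35852/(-2264) - 44149/22 = 35852*(-1/2264) - 44149*1/22 = -8963/566 - 44149/22 = -6296380/3113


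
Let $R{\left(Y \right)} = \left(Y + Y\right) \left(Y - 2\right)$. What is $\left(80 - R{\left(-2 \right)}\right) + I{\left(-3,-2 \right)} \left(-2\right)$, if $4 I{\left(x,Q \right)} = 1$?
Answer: $\frac{127}{2} \approx 63.5$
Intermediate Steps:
$R{\left(Y \right)} = 2 Y \left(-2 + Y\right)$
$I{\left(x,Q \right)} = \frac{1}{4}$ ($I{\left(x,Q \right)} = \frac{1}{4} \cdot 1 = \frac{1}{4}$)
$\left(80 - R{\left(-2 \right)}\right) + I{\left(-3,-2 \right)} \left(-2\right) = \left(80 - 2 \left(-2\right) \left(-2 - 2\right)\right) + \frac{1}{4} \left(-2\right) = \left(80 - 2 \left(-2\right) \left(-4\right)\right) - \frac{1}{2} = \left(80 - 16\right) - \frac{1}{2} = 64 - \frac{1}{2} = \frac{127}{2}$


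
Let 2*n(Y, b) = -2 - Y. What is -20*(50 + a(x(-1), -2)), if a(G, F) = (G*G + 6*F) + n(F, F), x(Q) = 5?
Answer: -1260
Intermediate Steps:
n(Y, b) = -1 - Y/2 (n(Y, b) = (-2 - Y)/2 = -1 - Y/2)
a(G, F) = -1 + G**2 + 11*F/2 (a(G, F) = (G*G + 6*F) + (-1 - F/2) = (G**2 + 6*F) + (-1 - F/2) = -1 + G**2 + 11*F/2)
-20*(50 + a(x(-1), -2)) = -20*(50 + (-1 + 5**2 + (11/2)*(-2))) = -20*(50 + (-1 + 25 - 11)) = -20*(50 + 13) = -20*63 = -1260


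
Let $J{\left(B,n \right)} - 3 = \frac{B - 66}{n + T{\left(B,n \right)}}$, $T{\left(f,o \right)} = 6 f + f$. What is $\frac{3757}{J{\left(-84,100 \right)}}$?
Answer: $\frac{916708}{807} \approx 1135.9$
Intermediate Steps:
$T{\left(f,o \right)} = 7 f$
$J{\left(B,n \right)} = 3 + \frac{-66 + B}{n + 7 B}$ ($J{\left(B,n \right)} = 3 + \frac{B - 66}{n + 7 B} = 3 + \frac{-66 + B}{n + 7 B}$)
$\frac{3757}{J{\left(-84,100 \right)}} = \frac{3757}{\frac{1}{100 + 7 \left(-84\right)} \left(-66 + 3 \cdot 100 + 22 \left(-84\right)\right)} = \frac{3757}{\frac{1}{100 - 588} \left(-66 + 300 - 1848\right)} = \frac{3757}{\frac{1}{-488} \left(-1614\right)} = \frac{3757}{\left(- \frac{1}{488}\right) \left(-1614\right)} = \frac{3757}{\frac{807}{244}} = 3757 \cdot \frac{244}{807} = \frac{916708}{807}$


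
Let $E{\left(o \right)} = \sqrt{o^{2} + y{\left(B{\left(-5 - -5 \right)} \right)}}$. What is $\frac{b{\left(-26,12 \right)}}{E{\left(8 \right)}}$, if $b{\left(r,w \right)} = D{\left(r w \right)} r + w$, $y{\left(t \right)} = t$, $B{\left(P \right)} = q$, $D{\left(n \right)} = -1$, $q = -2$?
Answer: $\frac{19 \sqrt{62}}{31} \approx 4.826$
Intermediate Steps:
$B{\left(P \right)} = -2$
$b{\left(r,w \right)} = w - r$ ($b{\left(r,w \right)} = - r + w = w - r$)
$E{\left(o \right)} = \sqrt{-2 + o^{2}}$ ($E{\left(o \right)} = \sqrt{o^{2} - 2} = \sqrt{-2 + o^{2}}$)
$\frac{b{\left(-26,12 \right)}}{E{\left(8 \right)}} = \frac{12 - -26}{\sqrt{-2 + 8^{2}}} = \frac{12 + 26}{\sqrt{-2 + 64}} = \frac{38}{\sqrt{62}} = 38 \frac{\sqrt{62}}{62} = \frac{19 \sqrt{62}}{31}$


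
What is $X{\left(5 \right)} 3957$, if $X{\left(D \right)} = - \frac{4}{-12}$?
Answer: $1319$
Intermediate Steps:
$X{\left(D \right)} = \frac{1}{3}$ ($X{\left(D \right)} = \left(-4\right) \left(- \frac{1}{12}\right) = \frac{1}{3}$)
$X{\left(5 \right)} 3957 = \frac{1}{3} \cdot 3957 = 1319$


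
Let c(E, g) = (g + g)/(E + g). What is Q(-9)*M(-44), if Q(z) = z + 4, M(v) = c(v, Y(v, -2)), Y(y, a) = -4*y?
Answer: -40/3 ≈ -13.333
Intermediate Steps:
c(E, g) = 2*g/(E + g) (c(E, g) = (2*g)/(E + g) = 2*g/(E + g))
M(v) = 8/3 (M(v) = 2*(-4*v)/(v - 4*v) = 2*(-4*v)/((-3*v)) = 2*(-4*v)*(-1/(3*v)) = 8/3)
Q(z) = 4 + z
Q(-9)*M(-44) = (4 - 9)*(8/3) = -5*8/3 = -40/3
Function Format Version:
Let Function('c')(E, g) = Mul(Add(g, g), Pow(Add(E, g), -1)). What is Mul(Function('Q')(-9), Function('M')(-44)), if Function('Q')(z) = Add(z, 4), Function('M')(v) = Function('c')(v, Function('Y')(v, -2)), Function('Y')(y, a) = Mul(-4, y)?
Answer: Rational(-40, 3) ≈ -13.333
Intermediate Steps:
Function('c')(E, g) = Mul(2, g, Pow(Add(E, g), -1)) (Function('c')(E, g) = Mul(Mul(2, g), Pow(Add(E, g), -1)) = Mul(2, g, Pow(Add(E, g), -1)))
Function('M')(v) = Rational(8, 3) (Function('M')(v) = Mul(2, Mul(-4, v), Pow(Add(v, Mul(-4, v)), -1)) = Mul(2, Mul(-4, v), Pow(Mul(-3, v), -1)) = Mul(2, Mul(-4, v), Mul(Rational(-1, 3), Pow(v, -1))) = Rational(8, 3))
Function('Q')(z) = Add(4, z)
Mul(Function('Q')(-9), Function('M')(-44)) = Mul(Add(4, -9), Rational(8, 3)) = Mul(-5, Rational(8, 3)) = Rational(-40, 3)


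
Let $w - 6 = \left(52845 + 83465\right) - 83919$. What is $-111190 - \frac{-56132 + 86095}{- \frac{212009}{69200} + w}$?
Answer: $- \frac{403139252314890}{3625660391} \approx -1.1119 \cdot 10^{5}$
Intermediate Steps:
$w = 52397$ ($w = 6 + \left(\left(52845 + 83465\right) - 83919\right) = 6 + \left(136310 - 83919\right) = 6 + 52391 = 52397$)
$-111190 - \frac{-56132 + 86095}{- \frac{212009}{69200} + w} = -111190 - \frac{-56132 + 86095}{- \frac{212009}{69200} + 52397} = -111190 - \frac{29963}{\left(-212009\right) \frac{1}{69200} + 52397} = -111190 - \frac{29963}{- \frac{212009}{69200} + 52397} = -111190 - \frac{29963}{\frac{3625660391}{69200}} = -111190 - 29963 \cdot \frac{69200}{3625660391} = -111190 - \frac{2073439600}{3625660391} = - \frac{403139252314890}{3625660391}$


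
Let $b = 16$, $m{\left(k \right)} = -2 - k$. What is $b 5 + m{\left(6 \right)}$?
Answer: $72$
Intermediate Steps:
$b 5 + m{\left(6 \right)} = 16 \cdot 5 - 8 = 80 - 8 = 72$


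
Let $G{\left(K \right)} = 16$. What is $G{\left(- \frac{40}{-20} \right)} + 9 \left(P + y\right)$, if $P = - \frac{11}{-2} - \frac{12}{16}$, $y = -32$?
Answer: $- \frac{917}{4} \approx -229.25$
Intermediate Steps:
$P = \frac{19}{4}$ ($P = \left(-11\right) \left(- \frac{1}{2}\right) - \frac{3}{4} = \frac{11}{2} - \frac{3}{4} = \frac{19}{4} \approx 4.75$)
$G{\left(- \frac{40}{-20} \right)} + 9 \left(P + y\right) = 16 + 9 \left(\frac{19}{4} - 32\right) = 16 + 9 \left(- \frac{109}{4}\right) = 16 - \frac{981}{4} = - \frac{917}{4}$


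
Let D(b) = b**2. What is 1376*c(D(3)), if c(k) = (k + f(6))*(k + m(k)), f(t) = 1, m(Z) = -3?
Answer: 82560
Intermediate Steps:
c(k) = (1 + k)*(-3 + k) (c(k) = (k + 1)*(k - 3) = (1 + k)*(-3 + k))
1376*c(D(3)) = 1376*(-3 + (3**2)**2 - 2*3**2) = 1376*(-3 + 9**2 - 2*9) = 1376*(-3 + 81 - 18) = 1376*60 = 82560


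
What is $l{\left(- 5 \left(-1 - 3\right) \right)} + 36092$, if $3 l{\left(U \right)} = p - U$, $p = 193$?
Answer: $\frac{108449}{3} \approx 36150.0$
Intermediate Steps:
$l{\left(U \right)} = \frac{193}{3} - \frac{U}{3}$ ($l{\left(U \right)} = \frac{193 - U}{3} = \frac{193}{3} - \frac{U}{3}$)
$l{\left(- 5 \left(-1 - 3\right) \right)} + 36092 = \left(\frac{193}{3} - \frac{\left(-5\right) \left(-1 - 3\right)}{3}\right) + 36092 = \left(\frac{193}{3} - \frac{\left(-5\right) \left(-4\right)}{3}\right) + 36092 = \left(\frac{193}{3} - \frac{20}{3}\right) + 36092 = \frac{173}{3} + 36092 = \frac{108449}{3}$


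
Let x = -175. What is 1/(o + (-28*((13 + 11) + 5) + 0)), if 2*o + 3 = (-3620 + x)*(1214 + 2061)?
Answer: -1/6215126 ≈ -1.6090e-7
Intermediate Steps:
o = -6214314 (o = -3/2 + ((-3620 - 175)*(1214 + 2061))/2 = -3/2 + (-3795*3275)/2 = -3/2 + (½)*(-12428625) = -3/2 - 12428625/2 = -6214314)
1/(o + (-28*((13 + 11) + 5) + 0)) = 1/(-6214314 + (-28*((13 + 11) + 5) + 0)) = 1/(-6214314 + (-28*(24 + 5) + 0)) = 1/(-6214314 + (-28*29 + 0)) = 1/(-6214314 + (-812 + 0)) = 1/(-6214314 - 812) = 1/(-6215126) = -1/6215126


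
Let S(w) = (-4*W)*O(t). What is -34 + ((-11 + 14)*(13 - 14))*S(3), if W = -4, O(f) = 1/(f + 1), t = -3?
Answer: -10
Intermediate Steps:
O(f) = 1/(1 + f)
S(w) = -8 (S(w) = (-4*(-4))/(1 - 3) = 16/(-2) = 16*(-½) = -8)
-34 + ((-11 + 14)*(13 - 14))*S(3) = -34 + ((-11 + 14)*(13 - 14))*(-8) = -34 + (3*(-1))*(-8) = -34 - 3*(-8) = -34 + 24 = -10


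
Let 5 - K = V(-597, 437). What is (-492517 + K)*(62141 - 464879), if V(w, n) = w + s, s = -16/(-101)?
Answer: 20009405634078/101 ≈ 1.9811e+11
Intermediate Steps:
s = 16/101 (s = -16*(-1/101) = 16/101 ≈ 0.15842)
V(w, n) = 16/101 + w (V(w, n) = w + 16/101 = 16/101 + w)
K = 60786/101 (K = 5 - (16/101 - 597) = 5 - 1*(-60281/101) = 5 + 60281/101 = 60786/101 ≈ 601.84)
(-492517 + K)*(62141 - 464879) = (-492517 + 60786/101)*(62141 - 464879) = -49683431/101*(-402738) = 20009405634078/101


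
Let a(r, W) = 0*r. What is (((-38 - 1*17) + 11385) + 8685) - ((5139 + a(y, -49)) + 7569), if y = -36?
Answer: 7307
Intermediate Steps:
a(r, W) = 0
(((-38 - 1*17) + 11385) + 8685) - ((5139 + a(y, -49)) + 7569) = (((-38 - 1*17) + 11385) + 8685) - ((5139 + 0) + 7569) = (((-38 - 17) + 11385) + 8685) - (5139 + 7569) = ((-55 + 11385) + 8685) - 1*12708 = (11330 + 8685) - 12708 = 20015 - 12708 = 7307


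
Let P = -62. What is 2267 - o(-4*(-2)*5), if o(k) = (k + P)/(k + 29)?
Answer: 156445/69 ≈ 2267.3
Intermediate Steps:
o(k) = (-62 + k)/(29 + k) (o(k) = (k - 62)/(k + 29) = (-62 + k)/(29 + k))
2267 - o(-4*(-2)*5) = 2267 - (-62 - 4*(-2)*5)/(29 - 4*(-2)*5) = 2267 - (-62 + 8*5)/(29 + 8*5) = 2267 - (-62 + 40)/(29 + 40) = 2267 - (-22)/69 = 2267 - 1*(-22/69) = 2267 + 22/69 = 156445/69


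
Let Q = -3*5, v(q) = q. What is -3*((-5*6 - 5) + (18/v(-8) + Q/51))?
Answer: 7659/68 ≈ 112.63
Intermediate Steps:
Q = -15
-3*((-5*6 - 5) + (18/v(-8) + Q/51)) = -3*((-5*6 - 5) + (18/(-8) - 15/51)) = -3*((-30 - 5) + (18*(-⅛) - 15*1/51)) = -3*(-35 + (-9/4 - 5/17)) = -3*(-35 - 173/68) = -3*(-2553/68) = 7659/68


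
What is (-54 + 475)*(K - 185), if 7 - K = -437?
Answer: 109039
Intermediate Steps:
K = 444 (K = 7 - 1*(-437) = 7 + 437 = 444)
(-54 + 475)*(K - 185) = (-54 + 475)*(444 - 185) = 421*259 = 109039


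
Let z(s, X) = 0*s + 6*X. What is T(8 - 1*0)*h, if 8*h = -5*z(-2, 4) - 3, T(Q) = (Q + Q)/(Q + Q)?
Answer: -123/8 ≈ -15.375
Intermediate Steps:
z(s, X) = 6*X (z(s, X) = 0 + 6*X = 6*X)
T(Q) = 1 (T(Q) = (2*Q)/((2*Q)) = (2*Q)*(1/(2*Q)) = 1)
h = -123/8 (h = (-30*4 - 3)/8 = (-5*24 - 3)/8 = (-120 - 3)/8 = (1/8)*(-123) = -123/8 ≈ -15.375)
T(8 - 1*0)*h = 1*(-123/8) = -123/8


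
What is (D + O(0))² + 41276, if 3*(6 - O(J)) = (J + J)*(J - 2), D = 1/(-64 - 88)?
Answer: 954470625/23104 ≈ 41312.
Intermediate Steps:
D = -1/152 (D = 1/(-152) = -1/152 ≈ -0.0065789)
O(J) = 6 - 2*J*(-2 + J)/3 (O(J) = 6 - (J + J)*(J - 2)/3 = 6 - 2*J*(-2 + J)/3)
(D + O(0))² + 41276 = (-1/152 + (6 - ⅔*0² + (4/3)*0))² + 41276 = (-1/152 + (6 - ⅔*0 + 0))² + 41276 = (-1/152 + (6 + 0 + 0))² + 41276 = (-1/152 + 6)² + 41276 = (911/152)² + 41276 = 829921/23104 + 41276 = 954470625/23104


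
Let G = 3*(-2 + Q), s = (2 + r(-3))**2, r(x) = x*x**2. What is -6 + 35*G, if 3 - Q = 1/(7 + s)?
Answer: 62463/632 ≈ 98.834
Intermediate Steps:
r(x) = x**3
s = 625 (s = (2 + (-3)**3)**2 = (2 - 27)**2 = (-25)**2 = 625)
Q = 1895/632 (Q = 3 - 1/(7 + 625) = 3 - 1/632 = 1895/632 ≈ 2.9984)
G = 1893/632 (G = 3*(-2 + 1895/632) = 3*(631/632) = 1893/632 ≈ 2.9953)
-6 + 35*G = -6 + 35*(1893/632) = -6 + 66255/632 = 62463/632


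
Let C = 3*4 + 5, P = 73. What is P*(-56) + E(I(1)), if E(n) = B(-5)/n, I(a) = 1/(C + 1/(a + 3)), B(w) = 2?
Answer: -8107/2 ≈ -4053.5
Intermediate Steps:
C = 17 (C = 12 + 5 = 17)
I(a) = 1/(17 + 1/(3 + a)) (I(a) = 1/(17 + 1/(a + 3)) = 1/(17 + 1/(3 + a)))
E(n) = 2/n
P*(-56) + E(I(1)) = 73*(-56) + 2/(((3 + 1)/(52 + 17*1))) = -4088 + 2/((4/(52 + 17))) = -4088 + 2/((4/69)) = -4088 + 2/(((1/69)*4)) = -4088 + 2/(4/69) = -4088 + 2*(69/4) = -4088 + 69/2 = -8107/2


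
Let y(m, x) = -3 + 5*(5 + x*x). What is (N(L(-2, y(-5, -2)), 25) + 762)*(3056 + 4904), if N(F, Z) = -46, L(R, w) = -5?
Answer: 5699360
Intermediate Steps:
y(m, x) = 22 + 5*x² (y(m, x) = -3 + 5*(5 + x²) = -3 + (25 + 5*x²) = 22 + 5*x²)
(N(L(-2, y(-5, -2)), 25) + 762)*(3056 + 4904) = (-46 + 762)*(3056 + 4904) = 716*7960 = 5699360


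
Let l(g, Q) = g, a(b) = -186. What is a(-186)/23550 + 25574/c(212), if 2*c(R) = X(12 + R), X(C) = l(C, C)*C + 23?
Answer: 199199731/197031075 ≈ 1.0110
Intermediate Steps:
X(C) = 23 + C² (X(C) = C*C + 23 = C² + 23 = 23 + C²)
c(R) = 23/2 + (12 + R)²/2 (c(R) = (23 + (12 + R)²)/2 = 23/2 + (12 + R)²/2)
a(-186)/23550 + 25574/c(212) = -186/23550 + 25574/(23/2 + (12 + 212)²/2) = -186*1/23550 + 25574/(23/2 + (½)*224²) = -31/3925 + 25574/(23/2 + (½)*50176) = -31/3925 + 25574/(23/2 + 25088) = -31/3925 + 25574/(50199/2) = -31/3925 + 25574*(2/50199) = -31/3925 + 51148/50199 = 199199731/197031075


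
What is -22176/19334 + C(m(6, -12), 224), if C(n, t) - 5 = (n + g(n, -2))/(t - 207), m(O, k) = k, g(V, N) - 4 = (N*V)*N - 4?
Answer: 7597/23477 ≈ 0.32359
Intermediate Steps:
g(V, N) = V*N**2 (g(V, N) = 4 + ((N*V)*N - 4) = 4 + (V*N**2 - 4) = 4 + (-4 + V*N**2) = V*N**2)
C(n, t) = 5 + 5*n/(-207 + t) (C(n, t) = 5 + (n + n*(-2)**2)/(t - 207) = 5 + (n + n*4)/(-207 + t) = 5 + (n + 4*n)/(-207 + t) = 5 + (5*n)/(-207 + t) = 5 + 5*n/(-207 + t))
-22176/19334 + C(m(6, -12), 224) = -22176/19334 + 5*(-207 - 12 + 224)/(-207 + 224) = -22176*1/19334 + 5*5/17 = -1584/1381 + 5*(1/17)*5 = -1584/1381 + 25/17 = 7597/23477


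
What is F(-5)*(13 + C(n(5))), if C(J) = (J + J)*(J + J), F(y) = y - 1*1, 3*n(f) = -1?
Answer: -242/3 ≈ -80.667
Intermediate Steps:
n(f) = -⅓ (n(f) = (⅓)*(-1) = -⅓)
F(y) = -1 + y (F(y) = y - 1 = -1 + y)
C(J) = 4*J² (C(J) = (2*J)*(2*J) = 4*J²)
F(-5)*(13 + C(n(5))) = (-1 - 5)*(13 + 4*(-⅓)²) = -6*(13 + 4*(⅑)) = -6*(13 + 4/9) = -6*121/9 = -242/3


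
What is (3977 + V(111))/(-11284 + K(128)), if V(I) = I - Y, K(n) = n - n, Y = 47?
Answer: -4041/11284 ≈ -0.35812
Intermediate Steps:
K(n) = 0
V(I) = -47 + I (V(I) = I - 1*47 = I - 47 = -47 + I)
(3977 + V(111))/(-11284 + K(128)) = (3977 + (-47 + 111))/(-11284 + 0) = (3977 + 64)/(-11284) = 4041*(-1/11284) = -4041/11284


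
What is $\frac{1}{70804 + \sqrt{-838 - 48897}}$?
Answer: $\frac{70804}{5013256151} - \frac{7 i \sqrt{1015}}{5013256151} \approx 1.4123 \cdot 10^{-5} - 4.4485 \cdot 10^{-8} i$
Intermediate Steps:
$\frac{1}{70804 + \sqrt{-838 - 48897}} = \frac{1}{70804 + \sqrt{-49735}} = \frac{1}{70804 + 7 i \sqrt{1015}}$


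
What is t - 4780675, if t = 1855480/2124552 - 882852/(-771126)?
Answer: -163170074356926142/34131193449 ≈ -4.7807e+6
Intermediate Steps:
t = 68884871933/34131193449 (t = 1855480*(1/2124552) - 882852*(-1/771126) = 231935/265569 + 147142/128521 = 68884871933/34131193449 ≈ 2.0182)
t - 4780675 = 68884871933/34131193449 - 4780675 = -163170074356926142/34131193449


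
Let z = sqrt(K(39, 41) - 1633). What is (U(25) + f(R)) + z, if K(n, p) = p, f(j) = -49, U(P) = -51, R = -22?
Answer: -100 + 2*I*sqrt(398) ≈ -100.0 + 39.9*I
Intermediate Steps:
z = 2*I*sqrt(398) (z = sqrt(41 - 1633) = sqrt(-1592) = 2*I*sqrt(398) ≈ 39.9*I)
(U(25) + f(R)) + z = (-51 - 49) + 2*I*sqrt(398) = -100 + 2*I*sqrt(398)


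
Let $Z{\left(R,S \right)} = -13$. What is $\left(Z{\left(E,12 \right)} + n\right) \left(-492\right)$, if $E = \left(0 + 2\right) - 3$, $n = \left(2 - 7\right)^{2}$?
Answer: $-5904$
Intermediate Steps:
$n = 25$ ($n = \left(-5\right)^{2} = 25$)
$E = -1$ ($E = 2 - 3 = -1$)
$\left(Z{\left(E,12 \right)} + n\right) \left(-492\right) = \left(-13 + 25\right) \left(-492\right) = 12 \left(-492\right) = -5904$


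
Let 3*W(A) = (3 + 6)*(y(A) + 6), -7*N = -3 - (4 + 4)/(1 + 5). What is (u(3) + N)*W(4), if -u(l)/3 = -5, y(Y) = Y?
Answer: 3280/7 ≈ 468.57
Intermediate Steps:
N = 13/21 (N = -(-3 - (4 + 4)/(1 + 5))/7 = -(-3 - 8/6)/7 = -(-3 - 1*4/3)/7 = -(-3 - 4/3)/7 = -1/7*(-13/3) = 13/21 ≈ 0.61905)
W(A) = 18 + 3*A (W(A) = ((3 + 6)*(A + 6))/3 = (9*(6 + A))/3 = (54 + 9*A)/3 = 18 + 3*A)
u(l) = 15 (u(l) = -3*(-5) = 15)
(u(3) + N)*W(4) = (15 + 13/21)*(18 + 3*4) = 328*(18 + 12)/21 = (328/21)*30 = 3280/7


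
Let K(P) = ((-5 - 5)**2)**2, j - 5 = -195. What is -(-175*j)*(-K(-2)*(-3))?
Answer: -997500000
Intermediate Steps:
j = -190 (j = 5 - 195 = -190)
K(P) = 10000 (K(P) = ((-10)**2)**2 = 100**2 = 10000)
-(-175*j)*(-K(-2)*(-3)) = -(-175*(-190))*(-10000*(-3)) = -33250*(-1*(-30000)) = -33250*30000 = -1*997500000 = -997500000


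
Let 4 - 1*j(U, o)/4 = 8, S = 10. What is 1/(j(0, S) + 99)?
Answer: 1/83 ≈ 0.012048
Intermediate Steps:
j(U, o) = -16 (j(U, o) = 16 - 4*8 = 16 - 32 = -16)
1/(j(0, S) + 99) = 1/(-16 + 99) = 1/83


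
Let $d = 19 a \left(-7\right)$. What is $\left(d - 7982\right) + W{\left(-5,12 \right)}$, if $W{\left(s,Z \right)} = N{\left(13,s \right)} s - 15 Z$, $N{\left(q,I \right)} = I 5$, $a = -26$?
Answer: $-4579$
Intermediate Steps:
$N{\left(q,I \right)} = 5 I$
$d = 3458$ ($d = 19 \left(-26\right) \left(-7\right) = \left(-494\right) \left(-7\right) = 3458$)
$W{\left(s,Z \right)} = - 15 Z + 5 s^{2}$ ($W{\left(s,Z \right)} = 5 s s - 15 Z = 5 s^{2} - 15 Z = - 15 Z + 5 s^{2}$)
$\left(d - 7982\right) + W{\left(-5,12 \right)} = \left(3458 - 7982\right) + \left(\left(-15\right) 12 + 5 \left(-5\right)^{2}\right) = -4524 + \left(-180 + 5 \cdot 25\right) = -4524 + \left(-180 + 125\right) = -4524 - 55 = -4579$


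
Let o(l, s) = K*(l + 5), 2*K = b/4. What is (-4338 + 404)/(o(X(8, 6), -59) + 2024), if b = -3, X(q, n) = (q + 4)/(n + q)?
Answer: -220304/113221 ≈ -1.9458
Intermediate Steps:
X(q, n) = (4 + q)/(n + q)
K = -3/8 (K = (-3/4)/2 = (-3*¼)/2 = (½)*(-¾) = -3/8 ≈ -0.37500)
o(l, s) = -15/8 - 3*l/8 (o(l, s) = -3*(l + 5)/8 = -3*(5 + l)/8 = -15/8 - 3*l/8)
(-4338 + 404)/(o(X(8, 6), -59) + 2024) = (-4338 + 404)/((-15/8 - 3*(4 + 8)/(8*(6 + 8))) + 2024) = -3934/((-15/8 - 3*12/(8*14)) + 2024) = -3934/((-15/8 - 3*12/112) + 2024) = -3934/((-15/8 - 3/8*6/7) + 2024) = -3934/((-15/8 - 9/28) + 2024) = -3934/(-123/56 + 2024) = -3934/113221/56 = -3934*56/113221 = -220304/113221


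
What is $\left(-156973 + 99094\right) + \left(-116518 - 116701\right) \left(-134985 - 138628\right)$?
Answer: $63811692368$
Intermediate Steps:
$\left(-156973 + 99094\right) + \left(-116518 - 116701\right) \left(-134985 - 138628\right) = -57879 - -63811750247 = -57879 + 63811750247 = 63811692368$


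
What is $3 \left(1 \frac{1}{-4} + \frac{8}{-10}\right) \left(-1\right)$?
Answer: $\frac{63}{20} \approx 3.15$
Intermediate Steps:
$3 \left(1 \frac{1}{-4} + \frac{8}{-10}\right) \left(-1\right) = 3 \left(1 \left(- \frac{1}{4}\right) + 8 \left(- \frac{1}{10}\right)\right) \left(-1\right) = 3 \left(- \frac{1}{4} - \frac{4}{5}\right) \left(-1\right) = 3 \left(- \frac{21}{20}\right) \left(-1\right) = \left(- \frac{63}{20}\right) \left(-1\right) = \frac{63}{20}$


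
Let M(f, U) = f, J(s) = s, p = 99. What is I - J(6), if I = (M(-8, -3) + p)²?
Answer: 8275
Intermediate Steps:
I = 8281 (I = (-8 + 99)² = 91² = 8281)
I - J(6) = 8281 - 1*6 = 8281 - 6 = 8275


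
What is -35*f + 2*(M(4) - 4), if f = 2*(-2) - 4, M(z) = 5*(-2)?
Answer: 252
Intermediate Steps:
M(z) = -10
f = -8 (f = -4 - 4 = -8)
-35*f + 2*(M(4) - 4) = -35*(-8) + 2*(-10 - 4) = 280 + 2*(-14) = 280 - 28 = 252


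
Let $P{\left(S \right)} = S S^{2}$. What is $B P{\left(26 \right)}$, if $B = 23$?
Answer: $404248$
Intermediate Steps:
$P{\left(S \right)} = S^{3}$
$B P{\left(26 \right)} = 23 \cdot 26^{3} = 23 \cdot 17576 = 404248$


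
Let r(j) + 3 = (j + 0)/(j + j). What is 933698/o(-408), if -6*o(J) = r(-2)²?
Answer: -22408752/25 ≈ -8.9635e+5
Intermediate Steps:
r(j) = -5/2 (r(j) = -3 + (j + 0)/(j + j) = -3 + j/((2*j)) = -3 + j*(1/(2*j)) = -3 + ½ = -5/2)
o(J) = -25/24 (o(J) = -(-5/2)²/6 = -⅙*25/4 = -25/24)
933698/o(-408) = 933698/(-25/24) = 933698*(-24/25) = -22408752/25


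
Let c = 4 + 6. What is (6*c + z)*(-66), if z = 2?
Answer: -4092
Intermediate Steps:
c = 10
(6*c + z)*(-66) = (6*10 + 2)*(-66) = (60 + 2)*(-66) = 62*(-66) = -4092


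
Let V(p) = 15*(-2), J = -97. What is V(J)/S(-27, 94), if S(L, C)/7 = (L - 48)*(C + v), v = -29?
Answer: 2/2275 ≈ 0.00087912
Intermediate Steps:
V(p) = -30
S(L, C) = 7*(-48 + L)*(-29 + C) (S(L, C) = 7*((L - 48)*(C - 29)) = 7*((-48 + L)*(-29 + C)) = 7*(-48 + L)*(-29 + C))
V(J)/S(-27, 94) = -30/(9744 - 336*94 - 203*(-27) + 7*94*(-27)) = -30/(9744 - 31584 + 5481 - 17766) = -30/(-34125) = -30*(-1/34125) = 2/2275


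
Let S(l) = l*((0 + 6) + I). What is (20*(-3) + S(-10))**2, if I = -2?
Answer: 10000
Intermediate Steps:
S(l) = 4*l (S(l) = l*((0 + 6) - 2) = l*(6 - 2) = l*4 = 4*l)
(20*(-3) + S(-10))**2 = (20*(-3) + 4*(-10))**2 = (-60 - 40)**2 = (-100)**2 = 10000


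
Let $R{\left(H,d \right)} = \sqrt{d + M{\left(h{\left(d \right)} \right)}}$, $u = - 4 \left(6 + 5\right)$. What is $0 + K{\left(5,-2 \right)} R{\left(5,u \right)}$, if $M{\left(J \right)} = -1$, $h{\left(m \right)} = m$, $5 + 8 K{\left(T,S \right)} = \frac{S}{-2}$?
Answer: $- \frac{3 i \sqrt{5}}{2} \approx - 3.3541 i$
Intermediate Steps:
$K{\left(T,S \right)} = - \frac{5}{8} - \frac{S}{16}$ ($K{\left(T,S \right)} = - \frac{5}{8} + \frac{S \frac{1}{-2}}{8} = - \frac{5}{8} + \frac{S \left(- \frac{1}{2}\right)}{8} = - \frac{5}{8} + \frac{\left(- \frac{1}{2}\right) S}{8} = - \frac{5}{8} - \frac{S}{16}$)
$u = -44$ ($u = \left(-4\right) 11 = -44$)
$R{\left(H,d \right)} = \sqrt{-1 + d}$ ($R{\left(H,d \right)} = \sqrt{d - 1} = \sqrt{-1 + d}$)
$0 + K{\left(5,-2 \right)} R{\left(5,u \right)} = 0 + \left(- \frac{5}{8} - - \frac{1}{8}\right) \sqrt{-1 - 44} = 0 + \left(- \frac{5}{8} + \frac{1}{8}\right) \sqrt{-45} = 0 - \frac{3 i \sqrt{5}}{2} = - \frac{3 i \sqrt{5}}{2}$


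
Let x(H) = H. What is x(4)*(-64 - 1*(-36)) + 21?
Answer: -91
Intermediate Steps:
x(4)*(-64 - 1*(-36)) + 21 = 4*(-64 - 1*(-36)) + 21 = 4*(-64 + 36) + 21 = 4*(-28) + 21 = -112 + 21 = -91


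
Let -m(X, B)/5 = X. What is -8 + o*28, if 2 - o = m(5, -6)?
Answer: 748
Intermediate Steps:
m(X, B) = -5*X
o = 27 (o = 2 - (-5)*5 = 2 - 1*(-25) = 2 + 25 = 27)
-8 + o*28 = -8 + 27*28 = -8 + 756 = 748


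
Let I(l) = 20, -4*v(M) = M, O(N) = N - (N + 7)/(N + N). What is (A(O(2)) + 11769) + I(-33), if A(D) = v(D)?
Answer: 188625/16 ≈ 11789.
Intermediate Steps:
O(N) = N - (7 + N)/(2*N)
v(M) = -M/4
A(D) = -D/4
(A(O(2)) + 11769) + I(-33) = (-(-½ + 2 - 7/2/2)/4 + 11769) + 20 = (-(-½ + 2 - 7/2*½)/4 + 11769) + 20 = (-(-½ + 2 - 7/4)/4 + 11769) + 20 = (-¼*(-¼) + 11769) + 20 = (1/16 + 11769) + 20 = 188305/16 + 20 = 188625/16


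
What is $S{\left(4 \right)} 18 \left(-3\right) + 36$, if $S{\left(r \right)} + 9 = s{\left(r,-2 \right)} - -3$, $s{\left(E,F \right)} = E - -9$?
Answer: $-342$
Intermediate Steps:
$s{\left(E,F \right)} = 9 + E$ ($s{\left(E,F \right)} = E + 9 = 9 + E$)
$S{\left(r \right)} = 3 + r$ ($S{\left(r \right)} = -9 + \left(\left(9 + r\right) - -3\right) = -9 + \left(\left(9 + r\right) + 3\right) = -9 + \left(12 + r\right) = 3 + r$)
$S{\left(4 \right)} 18 \left(-3\right) + 36 = \left(3 + 4\right) 18 \left(-3\right) + 36 = 7 \left(-54\right) + 36 = -378 + 36 = -342$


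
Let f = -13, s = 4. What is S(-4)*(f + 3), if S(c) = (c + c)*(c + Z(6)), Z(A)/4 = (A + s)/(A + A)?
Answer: -160/3 ≈ -53.333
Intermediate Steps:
Z(A) = 2*(4 + A)/A (Z(A) = 4*((A + 4)/(A + A)) = 4*((4 + A)/((2*A))) = 4*((4 + A)*(1/(2*A))) = 4*((4 + A)/(2*A)) = 2*(4 + A)/A)
S(c) = 2*c*(10/3 + c) (S(c) = (c + c)*(c + (2 + 8/6)) = (2*c)*(c + (2 + 8*(⅙))) = (2*c)*(c + (2 + 4/3)) = (2*c)*(c + 10/3) = (2*c)*(10/3 + c) = 2*c*(10/3 + c))
S(-4)*(f + 3) = ((⅔)*(-4)*(10 + 3*(-4)))*(-13 + 3) = ((⅔)*(-4)*(10 - 12))*(-10) = ((⅔)*(-4)*(-2))*(-10) = (16/3)*(-10) = -160/3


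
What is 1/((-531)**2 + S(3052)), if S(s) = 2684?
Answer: 1/284645 ≈ 3.5131e-6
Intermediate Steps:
1/((-531)**2 + S(3052)) = 1/((-531)**2 + 2684) = 1/(281961 + 2684) = 1/284645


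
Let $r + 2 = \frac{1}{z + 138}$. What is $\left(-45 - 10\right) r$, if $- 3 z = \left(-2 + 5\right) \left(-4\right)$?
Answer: $\frac{15565}{142} \approx 109.61$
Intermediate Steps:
$z = 4$ ($z = - \frac{\left(-2 + 5\right) \left(-4\right)}{3} = - \frac{3 \left(-4\right)}{3} = \left(- \frac{1}{3}\right) \left(-12\right) = 4$)
$r = - \frac{283}{142}$ ($r = -2 + \frac{1}{4 + 138} = -2 + \frac{1}{142} = - \frac{283}{142} \approx -1.993$)
$\left(-45 - 10\right) r = \left(-45 - 10\right) \left(- \frac{283}{142}\right) = \left(-55\right) \left(- \frac{283}{142}\right) = \frac{15565}{142}$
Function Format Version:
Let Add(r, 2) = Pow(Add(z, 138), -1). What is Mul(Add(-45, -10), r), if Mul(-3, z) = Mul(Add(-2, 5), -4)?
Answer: Rational(15565, 142) ≈ 109.61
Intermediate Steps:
z = 4 (z = Mul(Rational(-1, 3), Mul(Add(-2, 5), -4)) = Mul(Rational(-1, 3), Mul(3, -4)) = Mul(Rational(-1, 3), -12) = 4)
r = Rational(-283, 142) (r = Add(-2, Pow(Add(4, 138), -1)) = Add(-2, Pow(142, -1)) = Add(-2, Rational(1, 142)) = Rational(-283, 142) ≈ -1.9930)
Mul(Add(-45, -10), r) = Mul(Add(-45, -10), Rational(-283, 142)) = Mul(-55, Rational(-283, 142)) = Rational(15565, 142)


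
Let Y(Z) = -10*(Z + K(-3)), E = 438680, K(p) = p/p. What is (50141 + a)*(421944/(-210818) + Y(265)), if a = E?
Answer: -137162640762752/105409 ≈ -1.3012e+9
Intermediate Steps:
K(p) = 1
Y(Z) = -10 - 10*Z (Y(Z) = -10*(Z + 1) = -10*(1 + Z) = -10 - 10*Z)
a = 438680
(50141 + a)*(421944/(-210818) + Y(265)) = (50141 + 438680)*(421944/(-210818) + (-10 - 10*265)) = 488821*(421944*(-1/210818) + (-10 - 2650)) = 488821*(-210972/105409 - 2660) = 488821*(-280598912/105409) = -137162640762752/105409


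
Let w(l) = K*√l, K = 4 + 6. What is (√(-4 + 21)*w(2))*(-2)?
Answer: -20*√34 ≈ -116.62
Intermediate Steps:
K = 10
w(l) = 10*√l
(√(-4 + 21)*w(2))*(-2) = (√(-4 + 21)*(10*√2))*(-2) = (√17*(10*√2))*(-2) = (10*√34)*(-2) = -20*√34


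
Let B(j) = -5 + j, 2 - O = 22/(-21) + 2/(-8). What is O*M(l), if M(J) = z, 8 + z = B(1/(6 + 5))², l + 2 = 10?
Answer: 134899/2541 ≈ 53.089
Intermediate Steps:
l = 8 (l = -2 + 10 = 8)
O = 277/84 (O = 2 - (22/(-21) + 2/(-8)) = 2 - (22*(-1/21) + 2*(-⅛)) = 2 - (-22/21 - ¼) = 2 - 1*(-109/84) = 2 + 109/84 = 277/84 ≈ 3.2976)
z = 1948/121 (z = -8 + (-5 + 1/(6 + 5))² = -8 + (-5 + 1/11)² = -8 + (-54/11)² = -8 + 2916/121 = 1948/121 ≈ 16.099)
M(J) = 1948/121
O*M(l) = (277/84)*(1948/121) = 134899/2541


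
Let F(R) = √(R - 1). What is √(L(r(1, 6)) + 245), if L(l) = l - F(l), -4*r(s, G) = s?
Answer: √(979 - 2*I*√5)/2 ≈ 15.645 - 0.035732*I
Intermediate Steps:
F(R) = √(-1 + R)
r(s, G) = -s/4
L(l) = l - √(-1 + l)
√(L(r(1, 6)) + 245) = √((-¼*1 - √(-1 - ¼*1)) + 245) = √((-¼ - √(-1 - ¼)) + 245) = √((-¼ - √(-5/4)) + 245) = √((-¼ - I*√5/2) + 245) = √(979/4 - I*√5/2)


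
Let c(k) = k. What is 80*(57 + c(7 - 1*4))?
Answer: 4800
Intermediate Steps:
80*(57 + c(7 - 1*4)) = 80*(57 + (7 - 1*4)) = 80*(57 + (7 - 4)) = 80*(57 + 3) = 80*60 = 4800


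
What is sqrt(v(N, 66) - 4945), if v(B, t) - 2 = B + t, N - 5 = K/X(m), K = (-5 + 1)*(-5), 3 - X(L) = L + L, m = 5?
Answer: 2*I*sqrt(59717)/7 ≈ 69.82*I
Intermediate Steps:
X(L) = 3 - 2*L (X(L) = 3 - (L + L) = 3 - 2*L)
K = 20 (K = -4*(-5) = 20)
N = 15/7 (N = 5 + 20/(3 - 2*5) = 5 + 20/(3 - 10) = 5 + 20/(-7) = 5 + 20*(-1/7) = 5 - 20/7 = 15/7 ≈ 2.1429)
v(B, t) = 2 + B + t (v(B, t) = 2 + (B + t) = 2 + B + t)
sqrt(v(N, 66) - 4945) = sqrt((2 + 15/7 + 66) - 4945) = sqrt(491/7 - 4945) = sqrt(-34124/7) = 2*I*sqrt(59717)/7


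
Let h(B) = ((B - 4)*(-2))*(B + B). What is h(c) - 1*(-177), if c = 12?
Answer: -207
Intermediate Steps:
h(B) = 2*B*(8 - 2*B) (h(B) = ((-4 + B)*(-2))*(2*B) = (8 - 2*B)*(2*B) = 2*B*(8 - 2*B))
h(c) - 1*(-177) = 4*12*(4 - 1*12) - 1*(-177) = 4*12*(4 - 12) + 177 = 4*12*(-8) + 177 = -384 + 177 = -207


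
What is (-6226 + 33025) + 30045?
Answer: 56844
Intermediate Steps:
(-6226 + 33025) + 30045 = 26799 + 30045 = 56844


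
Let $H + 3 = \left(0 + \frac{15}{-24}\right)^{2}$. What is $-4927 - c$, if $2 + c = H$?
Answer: $- \frac{315033}{64} \approx -4922.4$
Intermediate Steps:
$H = - \frac{167}{64}$ ($H = -3 + \left(0 + \frac{15}{-24}\right)^{2} = -3 + \left(0 + 15 \left(- \frac{1}{24}\right)\right)^{2} = -3 + \left(0 - \frac{5}{8}\right)^{2} = -3 + \left(- \frac{5}{8}\right)^{2} = -3 + \frac{25}{64} = - \frac{167}{64} \approx -2.6094$)
$c = - \frac{295}{64}$ ($c = -2 - \frac{167}{64} = - \frac{295}{64} \approx -4.6094$)
$-4927 - c = -4927 - - \frac{295}{64} = -4927 + \frac{295}{64} = - \frac{315033}{64}$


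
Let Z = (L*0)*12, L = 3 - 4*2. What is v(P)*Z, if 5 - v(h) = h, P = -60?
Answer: 0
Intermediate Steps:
L = -5 (L = 3 - 8 = -5)
v(h) = 5 - h
Z = 0 (Z = -5*0*12 = 0*12 = 0)
v(P)*Z = (5 - 1*(-60))*0 = (5 + 60)*0 = 65*0 = 0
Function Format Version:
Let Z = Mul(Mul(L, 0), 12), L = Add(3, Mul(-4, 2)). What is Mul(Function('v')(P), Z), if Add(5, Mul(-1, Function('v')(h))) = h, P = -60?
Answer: 0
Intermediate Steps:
L = -5 (L = Add(3, -8) = -5)
Function('v')(h) = Add(5, Mul(-1, h))
Z = 0 (Z = Mul(Mul(-5, 0), 12) = Mul(0, 12) = 0)
Mul(Function('v')(P), Z) = Mul(Add(5, Mul(-1, -60)), 0) = Mul(Add(5, 60), 0) = Mul(65, 0) = 0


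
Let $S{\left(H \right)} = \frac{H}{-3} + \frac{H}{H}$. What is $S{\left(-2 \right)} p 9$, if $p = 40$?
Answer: $600$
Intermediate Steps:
$S{\left(H \right)} = 1 - \frac{H}{3}$ ($S{\left(H \right)} = H \left(- \frac{1}{3}\right) + 1 = - \frac{H}{3} + 1 = 1 - \frac{H}{3}$)
$S{\left(-2 \right)} p 9 = \left(1 - - \frac{2}{3}\right) 40 \cdot 9 = \left(1 + \frac{2}{3}\right) 40 \cdot 9 = \frac{5}{3} \cdot 40 \cdot 9 = \frac{200}{3} \cdot 9 = 600$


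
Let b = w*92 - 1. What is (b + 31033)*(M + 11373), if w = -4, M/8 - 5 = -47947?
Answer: -11412006232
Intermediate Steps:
M = -383536 (M = 40 + 8*(-47947) = 40 - 383576 = -383536)
b = -369 (b = -4*92 - 1 = -368 - 1 = -369)
(b + 31033)*(M + 11373) = (-369 + 31033)*(-383536 + 11373) = 30664*(-372163) = -11412006232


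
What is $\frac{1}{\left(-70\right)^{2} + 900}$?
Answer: $\frac{1}{5800} \approx 0.00017241$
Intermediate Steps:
$\frac{1}{\left(-70\right)^{2} + 900} = \frac{1}{4900 + 900} = \frac{1}{5800}$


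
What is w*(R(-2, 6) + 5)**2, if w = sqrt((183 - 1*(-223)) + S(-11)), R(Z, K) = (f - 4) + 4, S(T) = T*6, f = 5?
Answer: 200*sqrt(85) ≈ 1843.9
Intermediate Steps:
S(T) = 6*T
R(Z, K) = 5 (R(Z, K) = (5 - 4) + 4 = 1 + 4 = 5)
w = 2*sqrt(85) (w = sqrt((183 - 1*(-223)) + 6*(-11)) = sqrt((183 + 223) - 66) = sqrt(406 - 66) = sqrt(340) = 2*sqrt(85) ≈ 18.439)
w*(R(-2, 6) + 5)**2 = (2*sqrt(85))*(5 + 5)**2 = (2*sqrt(85))*10**2 = (2*sqrt(85))*100 = 200*sqrt(85)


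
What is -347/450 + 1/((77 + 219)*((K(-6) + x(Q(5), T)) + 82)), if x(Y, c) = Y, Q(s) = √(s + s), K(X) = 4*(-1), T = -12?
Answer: -155959397/202264200 - √10/1797904 ≈ -0.77107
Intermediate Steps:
K(X) = -4
Q(s) = √2*√s (Q(s) = √(2*s) = √2*√s)
-347/450 + 1/((77 + 219)*((K(-6) + x(Q(5), T)) + 82)) = -347/450 + 1/((77 + 219)*((-4 + √2*√5) + 82)) = -347*1/450 + 1/(296*((-4 + √10) + 82)) = -347/450 + 1/(296*(78 + √10))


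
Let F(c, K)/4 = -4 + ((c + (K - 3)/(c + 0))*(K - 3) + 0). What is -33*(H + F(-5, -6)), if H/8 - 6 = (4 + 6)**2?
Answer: -156288/5 ≈ -31258.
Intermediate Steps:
H = 848 (H = 48 + 8*(4 + 6)**2 = 48 + 8*10**2 = 48 + 8*100 = 48 + 800 = 848)
F(c, K) = -16 + 4*(-3 + K)*(c + (-3 + K)/c) (F(c, K) = 4*(-4 + ((c + (K - 3)/(c + 0))*(K - 3) + 0)) = 4*(-4 + ((c + (-3 + K)/c)*(-3 + K) + 0)) = 4*(-4 + ((-3 + K)*(c + (-3 + K)/c) + 0)) = 4*(-4 + (-3 + K)*(c + (-3 + K)/c)) = -16 + 4*(-3 + K)*(c + (-3 + K)/c))
-33*(H + F(-5, -6)) = -33*(848 + 4*(9 + (-6)**2 - 6*(-6) - 1*(-5)*(4 + 3*(-5) - 1*(-6)*(-5)))/(-5)) = -33*(848 + 4*(-1/5)*(9 + 36 + 36 - 1*(-5)*(4 - 15 - 30))) = -33*(848 + 4*(-1/5)*(9 + 36 + 36 - 1*(-5)*(-41))) = -33*(848 + 4*(-1/5)*(9 + 36 + 36 - 205)) = -33*(848 + 4*(-1/5)*(-124)) = -33*(848 + 496/5) = -33*4736/5 = -156288/5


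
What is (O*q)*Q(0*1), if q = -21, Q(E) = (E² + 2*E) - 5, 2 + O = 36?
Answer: 3570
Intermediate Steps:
O = 34 (O = -2 + 36 = 34)
Q(E) = -5 + E² + 2*E
(O*q)*Q(0*1) = (34*(-21))*(-5 + (0*1)² + 2*(0*1)) = -714*(-5 + 0² + 2*0) = -714*(-5 + 0 + 0) = -714*(-5) = 3570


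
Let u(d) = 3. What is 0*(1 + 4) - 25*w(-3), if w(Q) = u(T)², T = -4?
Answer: -225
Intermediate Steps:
w(Q) = 9 (w(Q) = 3² = 9)
0*(1 + 4) - 25*w(-3) = 0*(1 + 4) - 25*9 = 0*5 - 225 = 0 - 225 = -225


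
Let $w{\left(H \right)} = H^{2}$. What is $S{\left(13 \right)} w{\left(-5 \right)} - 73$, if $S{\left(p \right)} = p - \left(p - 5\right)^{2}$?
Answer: $-1348$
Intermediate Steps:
$S{\left(p \right)} = p - \left(-5 + p\right)^{2}$
$S{\left(13 \right)} w{\left(-5 \right)} - 73 = \left(13 - \left(-5 + 13\right)^{2}\right) \left(-5\right)^{2} - 73 = \left(13 - 8^{2}\right) 25 - 73 = \left(13 - 64\right) 25 - 73 = \left(-51\right) 25 - 73 = -1275 - 73 = -1348$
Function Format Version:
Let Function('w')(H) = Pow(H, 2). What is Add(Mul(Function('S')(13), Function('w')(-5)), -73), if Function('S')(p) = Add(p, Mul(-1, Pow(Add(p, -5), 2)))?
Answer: -1348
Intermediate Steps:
Function('S')(p) = Add(p, Mul(-1, Pow(Add(-5, p), 2)))
Add(Mul(Function('S')(13), Function('w')(-5)), -73) = Add(Mul(Add(13, Mul(-1, Pow(Add(-5, 13), 2))), Pow(-5, 2)), -73) = Add(Mul(Add(13, Mul(-1, Pow(8, 2))), 25), -73) = Add(Mul(Add(13, Mul(-1, 64)), 25), -73) = Add(Mul(Add(13, -64), 25), -73) = Add(Mul(-51, 25), -73) = Add(-1275, -73) = -1348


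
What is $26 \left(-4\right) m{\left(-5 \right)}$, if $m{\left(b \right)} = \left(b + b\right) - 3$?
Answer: $1352$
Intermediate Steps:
$m{\left(b \right)} = -3 + 2 b$ ($m{\left(b \right)} = 2 b - 3 = -3 + 2 b$)
$26 \left(-4\right) m{\left(-5 \right)} = 26 \left(-4\right) \left(-3 + 2 \left(-5\right)\right) = - 104 \left(-3 - 10\right) = \left(-104\right) \left(-13\right) = 1352$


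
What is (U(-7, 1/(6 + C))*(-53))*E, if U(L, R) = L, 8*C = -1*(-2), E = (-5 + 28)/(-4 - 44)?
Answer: -8533/48 ≈ -177.77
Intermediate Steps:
E = -23/48 (E = 23/(-48) = 23*(-1/48) = -23/48 ≈ -0.47917)
C = 1/4 (C = (-1*(-2))/8 = (1/8)*2 = 1/4 ≈ 0.25000)
(U(-7, 1/(6 + C))*(-53))*E = -7*(-53)*(-23/48) = 371*(-23/48) = -8533/48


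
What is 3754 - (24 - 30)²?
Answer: 3718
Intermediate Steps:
3754 - (24 - 30)² = 3754 - 1*(-6)² = 3754 - 1*36 = 3754 - 36 = 3718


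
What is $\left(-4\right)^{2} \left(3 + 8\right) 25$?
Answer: $4400$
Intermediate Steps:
$\left(-4\right)^{2} \left(3 + 8\right) 25 = 16 \cdot 11 \cdot 25 = 176 \cdot 25 = 4400$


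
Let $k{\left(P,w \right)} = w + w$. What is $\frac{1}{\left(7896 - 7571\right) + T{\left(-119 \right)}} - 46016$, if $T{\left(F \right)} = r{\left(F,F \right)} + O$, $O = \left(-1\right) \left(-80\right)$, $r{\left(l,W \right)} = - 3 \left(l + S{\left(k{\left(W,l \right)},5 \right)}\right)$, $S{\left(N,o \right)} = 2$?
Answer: $- \frac{34788095}{756} \approx -46016.0$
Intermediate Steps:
$k{\left(P,w \right)} = 2 w$
$r{\left(l,W \right)} = -6 - 3 l$ ($r{\left(l,W \right)} = - 3 \left(l + 2\right) = - 3 \left(2 + l\right) = -6 - 3 l$)
$O = 80$
$T{\left(F \right)} = 74 - 3 F$ ($T{\left(F \right)} = \left(-6 - 3 F\right) + 80 = 74 - 3 F$)
$\frac{1}{\left(7896 - 7571\right) + T{\left(-119 \right)}} - 46016 = \frac{1}{\left(7896 - 7571\right) + \left(74 - -357\right)} - 46016 = \frac{1}{\left(7896 - 7571\right) + \left(74 + 357\right)} - 46016 = \frac{1}{325 + 431} - 46016 = \frac{1}{756} - 46016 = - \frac{34788095}{756}$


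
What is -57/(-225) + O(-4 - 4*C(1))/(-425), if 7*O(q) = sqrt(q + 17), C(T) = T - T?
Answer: 19/75 - sqrt(13)/2975 ≈ 0.25212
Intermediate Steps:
C(T) = 0
O(q) = sqrt(17 + q)/7 (O(q) = sqrt(q + 17)/7 = sqrt(17 + q)/7)
-57/(-225) + O(-4 - 4*C(1))/(-425) = -57/(-225) + (sqrt(17 + (-4 - 4*0))/7)/(-425) = -57*(-1/225) + (sqrt(17 + (-4 + 0))/7)*(-1/425) = 19/75 + (sqrt(17 - 4)/7)*(-1/425) = 19/75 + (sqrt(13)/7)*(-1/425) = 19/75 - sqrt(13)/2975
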